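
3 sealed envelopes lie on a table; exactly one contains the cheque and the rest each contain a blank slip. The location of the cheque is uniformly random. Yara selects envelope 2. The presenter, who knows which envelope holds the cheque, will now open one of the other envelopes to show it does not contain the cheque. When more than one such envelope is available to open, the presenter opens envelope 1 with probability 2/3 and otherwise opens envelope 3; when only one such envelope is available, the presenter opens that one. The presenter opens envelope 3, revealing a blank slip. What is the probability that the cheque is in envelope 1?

Consider each possible location of the cheque in turn.
If it is in envelope 1 (prior 1/3): only envelope 3 is available, probability 1; weight (1/3)·1 = 1/3.
If it is in envelope 2 (prior 1/3): envelope 1 is available but not opened, probability 1/3; weight (1/3)·(1/3) = 1/9.
If it is in envelope 3 (prior 1/3): the presenter opened envelope 3, so this case is ruled out; weight (1/3)·0 = 0.
The weights sum to 4/9.
So P(the cheque in envelope 1 | the presenter opened envelope 3) = (1/3) / (4/9) = 3/4.

3/4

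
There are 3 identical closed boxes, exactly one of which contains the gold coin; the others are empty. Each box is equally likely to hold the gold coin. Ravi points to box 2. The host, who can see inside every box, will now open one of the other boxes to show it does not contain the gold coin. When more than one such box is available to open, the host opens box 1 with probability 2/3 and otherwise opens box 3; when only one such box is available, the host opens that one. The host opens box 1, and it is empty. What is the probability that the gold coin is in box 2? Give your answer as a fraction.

2/5

Consider each possible location of the gold coin in turn.
If it is in box 1 (prior 1/3): the host opened box 1, so this case is ruled out; weight (1/3)·0 = 0.
If it is in box 2 (prior 1/3): box 1 is available, opened with probability 2/3; weight (1/3)·(2/3) = 2/9.
If it is in box 3 (prior 1/3): only box 1 is available, probability 1; weight (1/3)·1 = 1/3.
The weights sum to 5/9.
So P(the gold coin in box 2 | the host opened box 1) = (2/9) / (5/9) = 2/5.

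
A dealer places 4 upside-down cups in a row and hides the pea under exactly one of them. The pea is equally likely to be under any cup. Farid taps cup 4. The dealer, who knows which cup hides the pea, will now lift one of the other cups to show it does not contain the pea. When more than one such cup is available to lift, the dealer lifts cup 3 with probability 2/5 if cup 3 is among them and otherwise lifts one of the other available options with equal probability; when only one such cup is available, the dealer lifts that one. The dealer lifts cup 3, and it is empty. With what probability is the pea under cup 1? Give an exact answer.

1/3

Consider each possible location of the pea in turn.
If it is under any of cups 1, 2, and 4 (prior 1/4 each): cup 3 is available, opened with probability 2/5; weight (1/4)·(2/5) = 1/10 each.
If it is under cup 3 (prior 1/4): the dealer opened cup 3, so this case is ruled out; weight (1/4)·0 = 0.
The weights sum to 3/10.
So P(the pea under cup 1 | the dealer opened cup 3) = (1/10) / (3/10) = 1/3.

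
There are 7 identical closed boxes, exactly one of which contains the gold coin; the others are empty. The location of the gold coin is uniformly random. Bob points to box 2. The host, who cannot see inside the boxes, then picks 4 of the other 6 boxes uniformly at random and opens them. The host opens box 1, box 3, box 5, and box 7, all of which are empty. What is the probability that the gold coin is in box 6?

Apply Bayes' rule, conditioning on where the gold coin actually is.
If it is in any of boxes 1, 3, 5, and 7 (prior 1/7 each): that box was opened and seen not to hold the prize — ruled out; weight (1/7)·0 = 0 each.
If it is in any of boxes 2, 4, and 6 (prior 1/7 each): the host picks exactly this set with probability 1/15 regardless, and none is the prize; weight (1/7)·(1/15) = 1/105 each.
The weights sum to 1/35.
So P(the gold coin in box 6 | the host opened box 1, box 3, box 5, and box 7) = (1/105) / (1/35) = 1/3.

1/3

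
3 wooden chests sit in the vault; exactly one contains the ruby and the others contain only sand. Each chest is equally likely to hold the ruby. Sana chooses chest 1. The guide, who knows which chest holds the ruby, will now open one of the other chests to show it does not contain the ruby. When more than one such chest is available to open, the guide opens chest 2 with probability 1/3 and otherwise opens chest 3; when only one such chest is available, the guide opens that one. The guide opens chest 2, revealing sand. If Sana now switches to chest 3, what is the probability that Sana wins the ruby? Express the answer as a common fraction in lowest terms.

3/4

Apply Bayes' rule, conditioning on where the ruby actually is.
If it is in chest 1 (prior 1/3): chest 2 is available, opened with probability 1/3; weight (1/3)·(1/3) = 1/9.
If it is in chest 2 (prior 1/3): the guide opened chest 2, so this case is ruled out; weight (1/3)·0 = 0.
If it is in chest 3 (prior 1/3): only chest 2 is available, probability 1; weight (1/3)·1 = 1/3.
The weights sum to 4/9.
So P(the ruby in chest 3 | the guide opened chest 2) = (1/3) / (4/9) = 3/4.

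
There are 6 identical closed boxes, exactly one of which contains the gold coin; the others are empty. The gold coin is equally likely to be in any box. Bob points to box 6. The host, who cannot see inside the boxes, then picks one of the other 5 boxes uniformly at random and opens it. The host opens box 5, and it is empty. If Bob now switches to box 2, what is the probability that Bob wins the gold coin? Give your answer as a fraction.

1/5

Because the host chose which box to open without knowing where the gold coin is, the choice is independent of the prize location. Learning that box 5 does not hold the gold coin simply rules out that one location and leaves the remaining 5 boxes still equally likely by symmetry.
So P(the gold coin in box 2) = 1/5.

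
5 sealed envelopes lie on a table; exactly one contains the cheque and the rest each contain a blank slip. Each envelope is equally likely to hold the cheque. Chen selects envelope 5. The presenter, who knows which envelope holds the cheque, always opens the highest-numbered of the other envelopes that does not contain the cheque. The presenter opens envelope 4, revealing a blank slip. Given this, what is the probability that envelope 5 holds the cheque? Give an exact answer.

1/4

Condition on the true location of the cheque.
If it is in any of envelopes 1, 2, 3, and 5 (prior 1/5 each): envelope 4 is the highest-numbered option available, probability 1; weight (1/5)·1 = 1/5 each.
If it is in envelope 4 (prior 1/5): the presenter opened envelope 4, so this case is ruled out; weight (1/5)·0 = 0.
The weights sum to 4/5.
So P(the cheque in envelope 5 | the presenter opened envelope 4) = (1/5) / (4/5) = 1/4.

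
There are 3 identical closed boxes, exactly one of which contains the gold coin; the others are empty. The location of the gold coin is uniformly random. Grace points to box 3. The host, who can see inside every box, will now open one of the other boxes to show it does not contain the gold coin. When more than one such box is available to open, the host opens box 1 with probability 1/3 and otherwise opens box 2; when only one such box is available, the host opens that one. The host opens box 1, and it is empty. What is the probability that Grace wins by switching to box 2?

3/4

Apply Bayes' rule, conditioning on where the gold coin actually is.
If it is in box 1 (prior 1/3): the host opened box 1, so this case is ruled out; weight (1/3)·0 = 0.
If it is in box 2 (prior 1/3): only box 1 is available, probability 1; weight (1/3)·1 = 1/3.
If it is in box 3 (prior 1/3): box 1 is available, opened with probability 1/3; weight (1/3)·(1/3) = 1/9.
The weights sum to 4/9.
So P(the gold coin in box 2 | the host opened box 1) = (1/3) / (4/9) = 3/4.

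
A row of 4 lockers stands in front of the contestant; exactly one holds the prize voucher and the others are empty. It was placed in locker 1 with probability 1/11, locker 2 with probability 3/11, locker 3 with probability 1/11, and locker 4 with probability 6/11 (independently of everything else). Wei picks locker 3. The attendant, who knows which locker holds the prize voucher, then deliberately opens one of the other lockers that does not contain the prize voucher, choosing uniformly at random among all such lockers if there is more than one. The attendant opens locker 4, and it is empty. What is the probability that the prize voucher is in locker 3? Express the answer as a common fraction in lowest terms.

1/7

Consider each possible location of the prize voucher in turn.
If it is in locker 1 (prior 1/11): the attendant has 2 equally likely choices, so probability 1/2; weight (1/11)·(1/2) = 1/22.
If it is in locker 2 (prior 3/11): the attendant has 2 equally likely choices, so probability 1/2; weight (3/11)·(1/2) = 3/22.
If it is in locker 3 (prior 1/11): the attendant has 3 equally likely choices, so probability 1/3; weight (1/11)·(1/3) = 1/33.
If it is in locker 4 (prior 6/11): the attendant opened locker 4, so this case is ruled out; weight (6/11)·0 = 0.
The weights sum to 7/33.
So P(the prize voucher in locker 3 | the attendant opened locker 4) = (1/33) / (7/33) = 1/7.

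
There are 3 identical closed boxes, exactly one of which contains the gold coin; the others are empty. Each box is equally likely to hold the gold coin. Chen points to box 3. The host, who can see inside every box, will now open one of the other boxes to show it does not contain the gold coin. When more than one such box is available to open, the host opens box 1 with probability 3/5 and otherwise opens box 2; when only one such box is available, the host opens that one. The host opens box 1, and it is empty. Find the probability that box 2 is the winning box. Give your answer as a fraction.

5/8

Apply Bayes' rule, conditioning on where the gold coin actually is.
If it is in box 1 (prior 1/3): the host opened box 1, so this case is ruled out; weight (1/3)·0 = 0.
If it is in box 2 (prior 1/3): only box 1 is available, probability 1; weight (1/3)·1 = 1/3.
If it is in box 3 (prior 1/3): box 1 is available, opened with probability 3/5; weight (1/3)·(3/5) = 1/5.
The weights sum to 8/15.
So P(the gold coin in box 2 | the host opened box 1) = (1/3) / (8/15) = 5/8.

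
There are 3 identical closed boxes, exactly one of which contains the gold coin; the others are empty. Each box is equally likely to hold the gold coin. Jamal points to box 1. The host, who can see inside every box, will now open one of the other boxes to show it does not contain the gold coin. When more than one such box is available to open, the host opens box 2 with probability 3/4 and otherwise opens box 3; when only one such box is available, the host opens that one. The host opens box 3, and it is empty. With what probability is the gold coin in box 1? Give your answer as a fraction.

1/5

Consider each possible location of the gold coin in turn.
If it is in box 1 (prior 1/3): box 2 is available but not opened, probability 1/4; weight (1/3)·(1/4) = 1/12.
If it is in box 2 (prior 1/3): only box 3 is available, probability 1; weight (1/3)·1 = 1/3.
If it is in box 3 (prior 1/3): the host opened box 3, so this case is ruled out; weight (1/3)·0 = 0.
The weights sum to 5/12.
So P(the gold coin in box 1 | the host opened box 3) = (1/12) / (5/12) = 1/5.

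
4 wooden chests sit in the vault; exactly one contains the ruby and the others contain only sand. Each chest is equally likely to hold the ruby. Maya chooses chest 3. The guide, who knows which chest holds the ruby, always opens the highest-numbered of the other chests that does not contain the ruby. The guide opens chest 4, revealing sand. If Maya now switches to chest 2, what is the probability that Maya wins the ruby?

1/3

Apply Bayes' rule, conditioning on where the ruby actually is.
If it is in any of chests 1, 2, and 3 (prior 1/4 each): chest 4 is the highest-numbered option available, probability 1; weight (1/4)·1 = 1/4 each.
If it is in chest 4 (prior 1/4): the guide opened chest 4, so this case is ruled out; weight (1/4)·0 = 0.
The weights sum to 3/4.
So P(the ruby in chest 2 | the guide opened chest 4) = (1/4) / (3/4) = 1/3.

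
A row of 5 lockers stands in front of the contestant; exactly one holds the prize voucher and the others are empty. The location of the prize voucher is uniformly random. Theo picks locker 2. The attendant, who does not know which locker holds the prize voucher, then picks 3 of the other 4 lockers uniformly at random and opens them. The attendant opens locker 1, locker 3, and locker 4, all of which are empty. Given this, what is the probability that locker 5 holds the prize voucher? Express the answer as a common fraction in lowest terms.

1/2

Because the attendant chose which lockers to open without knowing where the prize voucher is, the choice is independent of the prize location. Learning that none of the 3 opened lockers holds the prize voucher simply rules out those 3 locations and leaves the remaining 2 lockers still equally likely by symmetry.
So P(the prize voucher in locker 5) = 1/2.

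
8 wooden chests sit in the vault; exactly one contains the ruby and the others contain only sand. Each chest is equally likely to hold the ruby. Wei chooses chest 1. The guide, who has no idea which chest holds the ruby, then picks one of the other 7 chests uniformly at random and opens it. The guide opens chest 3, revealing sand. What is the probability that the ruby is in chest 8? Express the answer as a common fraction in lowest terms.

Because the guide chose which chest to open without knowing where the ruby is, the choice is independent of the prize location. Learning that chest 3 does not hold the ruby simply rules out that one location and leaves the remaining 7 chests still equally likely by symmetry.
So P(the ruby in chest 8) = 1/7.

1/7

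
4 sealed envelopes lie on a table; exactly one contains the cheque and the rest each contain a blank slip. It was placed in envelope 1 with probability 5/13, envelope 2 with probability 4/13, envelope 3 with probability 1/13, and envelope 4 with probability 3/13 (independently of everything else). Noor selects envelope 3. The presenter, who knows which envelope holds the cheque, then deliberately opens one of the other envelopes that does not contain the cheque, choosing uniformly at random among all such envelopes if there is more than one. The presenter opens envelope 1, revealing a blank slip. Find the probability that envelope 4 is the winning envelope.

Condition on the true location of the cheque.
If it is in envelope 1 (prior 5/13): the presenter opened envelope 1, so this case is ruled out; weight (5/13)·0 = 0.
If it is in envelope 2 (prior 4/13): the presenter has 2 equally likely choices, so probability 1/2; weight (4/13)·(1/2) = 2/13.
If it is in envelope 3 (prior 1/13): the presenter has 3 equally likely choices, so probability 1/3; weight (1/13)·(1/3) = 1/39.
If it is in envelope 4 (prior 3/13): the presenter has 2 equally likely choices, so probability 1/2; weight (3/13)·(1/2) = 3/26.
The weights sum to 23/78.
So P(the cheque in envelope 4 | the presenter opened envelope 1) = (3/26) / (23/78) = 9/23.

9/23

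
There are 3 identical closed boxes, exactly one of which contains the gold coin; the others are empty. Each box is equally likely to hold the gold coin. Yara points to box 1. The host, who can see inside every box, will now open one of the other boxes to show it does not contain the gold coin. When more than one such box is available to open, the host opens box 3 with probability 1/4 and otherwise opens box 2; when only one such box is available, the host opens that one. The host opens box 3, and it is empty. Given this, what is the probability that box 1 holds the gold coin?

1/5

Condition on the true location of the gold coin.
If it is in box 1 (prior 1/3): box 3 is available, opened with probability 1/4; weight (1/3)·(1/4) = 1/12.
If it is in box 2 (prior 1/3): only box 3 is available, probability 1; weight (1/3)·1 = 1/3.
If it is in box 3 (prior 1/3): the host opened box 3, so this case is ruled out; weight (1/3)·0 = 0.
The weights sum to 5/12.
So P(the gold coin in box 1 | the host opened box 3) = (1/12) / (5/12) = 1/5.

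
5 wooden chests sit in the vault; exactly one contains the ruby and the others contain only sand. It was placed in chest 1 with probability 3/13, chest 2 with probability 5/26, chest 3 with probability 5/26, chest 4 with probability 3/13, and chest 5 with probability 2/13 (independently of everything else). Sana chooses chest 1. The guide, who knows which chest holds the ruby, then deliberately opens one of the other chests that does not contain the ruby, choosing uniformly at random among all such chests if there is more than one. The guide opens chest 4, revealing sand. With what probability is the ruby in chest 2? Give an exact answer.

10/37

Apply Bayes' rule, conditioning on where the ruby actually is.
If it is in chest 1 (prior 3/13): the guide has 4 equally likely choices, so probability 1/4; weight (3/13)·(1/4) = 3/52.
If it is in either of chests 2 and 3 (prior 5/26 each): the guide has 3 equally likely choices, so probability 1/3; weight (5/26)·(1/3) = 5/78 each.
If it is in chest 4 (prior 3/13): the guide opened chest 4, so this case is ruled out; weight (3/13)·0 = 0.
If it is in chest 5 (prior 2/13): the guide has 3 equally likely choices, so probability 1/3; weight (2/13)·(1/3) = 2/39.
The weights sum to 37/156.
So P(the ruby in chest 2 | the guide opened chest 4) = (5/78) / (37/156) = 10/37.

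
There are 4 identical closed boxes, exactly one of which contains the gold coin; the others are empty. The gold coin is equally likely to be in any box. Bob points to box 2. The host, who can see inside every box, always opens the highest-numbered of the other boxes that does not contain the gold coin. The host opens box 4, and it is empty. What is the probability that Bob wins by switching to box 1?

Apply Bayes' rule, conditioning on where the gold coin actually is.
If it is in any of boxes 1, 2, and 3 (prior 1/4 each): box 4 is the highest-numbered option available, probability 1; weight (1/4)·1 = 1/4 each.
If it is in box 4 (prior 1/4): the host opened box 4, so this case is ruled out; weight (1/4)·0 = 0.
The weights sum to 3/4.
So P(the gold coin in box 1 | the host opened box 4) = (1/4) / (3/4) = 1/3.

1/3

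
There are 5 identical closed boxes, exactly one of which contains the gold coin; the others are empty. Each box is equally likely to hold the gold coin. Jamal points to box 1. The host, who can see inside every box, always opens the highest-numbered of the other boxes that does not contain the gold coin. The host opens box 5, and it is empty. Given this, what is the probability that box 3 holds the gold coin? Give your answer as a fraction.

1/4

Apply Bayes' rule, conditioning on where the gold coin actually is.
If it is in any of boxes 1, 2, 3, and 4 (prior 1/5 each): box 5 is the highest-numbered option available, probability 1; weight (1/5)·1 = 1/5 each.
If it is in box 5 (prior 1/5): the host opened box 5, so this case is ruled out; weight (1/5)·0 = 0.
The weights sum to 4/5.
So P(the gold coin in box 3 | the host opened box 5) = (1/5) / (4/5) = 1/4.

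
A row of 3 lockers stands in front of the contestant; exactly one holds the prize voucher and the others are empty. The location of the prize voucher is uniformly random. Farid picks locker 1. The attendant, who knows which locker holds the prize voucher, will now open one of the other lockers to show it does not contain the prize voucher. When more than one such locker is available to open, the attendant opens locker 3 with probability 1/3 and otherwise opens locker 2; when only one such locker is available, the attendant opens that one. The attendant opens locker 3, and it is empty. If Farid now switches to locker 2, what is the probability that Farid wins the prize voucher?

3/4

Consider each possible location of the prize voucher in turn.
If it is in locker 1 (prior 1/3): locker 3 is available, opened with probability 1/3; weight (1/3)·(1/3) = 1/9.
If it is in locker 2 (prior 1/3): only locker 3 is available, probability 1; weight (1/3)·1 = 1/3.
If it is in locker 3 (prior 1/3): the attendant opened locker 3, so this case is ruled out; weight (1/3)·0 = 0.
The weights sum to 4/9.
So P(the prize voucher in locker 2 | the attendant opened locker 3) = (1/3) / (4/9) = 3/4.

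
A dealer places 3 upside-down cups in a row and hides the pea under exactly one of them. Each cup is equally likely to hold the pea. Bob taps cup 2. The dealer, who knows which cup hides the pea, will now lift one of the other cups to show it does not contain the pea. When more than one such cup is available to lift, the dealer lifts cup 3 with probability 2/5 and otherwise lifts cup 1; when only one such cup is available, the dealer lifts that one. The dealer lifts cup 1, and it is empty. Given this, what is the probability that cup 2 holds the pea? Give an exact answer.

Apply Bayes' rule, conditioning on where the pea actually is.
If it is under cup 1 (prior 1/3): the dealer opened cup 1, so this case is ruled out; weight (1/3)·0 = 0.
If it is under cup 2 (prior 1/3): cup 3 is available but not opened, probability 3/5; weight (1/3)·(3/5) = 1/5.
If it is under cup 3 (prior 1/3): only cup 1 is available, probability 1; weight (1/3)·1 = 1/3.
The weights sum to 8/15.
So P(the pea under cup 2 | the dealer opened cup 1) = (1/5) / (8/15) = 3/8.

3/8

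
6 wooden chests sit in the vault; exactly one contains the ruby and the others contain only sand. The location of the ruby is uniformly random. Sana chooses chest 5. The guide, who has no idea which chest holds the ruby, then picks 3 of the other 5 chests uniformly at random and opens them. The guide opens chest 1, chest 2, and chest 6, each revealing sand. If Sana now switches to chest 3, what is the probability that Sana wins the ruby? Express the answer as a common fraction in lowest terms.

1/3

Consider each possible location of the ruby in turn.
If it is in any of chests 1, 2, and 6 (prior 1/6 each): that chest was opened and seen not to hold the prize — ruled out; weight (1/6)·0 = 0 each.
If it is in any of chests 3, 4, and 5 (prior 1/6 each): the guide picks exactly this set with probability 1/10 regardless, and none is the prize; weight (1/6)·(1/10) = 1/60 each.
The weights sum to 1/20.
So P(the ruby in chest 3 | the guide opened chest 1, chest 2, and chest 6) = (1/60) / (1/20) = 1/3.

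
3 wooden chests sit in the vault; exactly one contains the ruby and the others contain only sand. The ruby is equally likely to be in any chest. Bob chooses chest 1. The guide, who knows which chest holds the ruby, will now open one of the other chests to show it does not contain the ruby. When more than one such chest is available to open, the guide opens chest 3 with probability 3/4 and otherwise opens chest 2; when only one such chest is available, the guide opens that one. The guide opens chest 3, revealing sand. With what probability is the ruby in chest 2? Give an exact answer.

Condition on the true location of the ruby.
If it is in chest 1 (prior 1/3): chest 3 is available, opened with probability 3/4; weight (1/3)·(3/4) = 1/4.
If it is in chest 2 (prior 1/3): only chest 3 is available, probability 1; weight (1/3)·1 = 1/3.
If it is in chest 3 (prior 1/3): the guide opened chest 3, so this case is ruled out; weight (1/3)·0 = 0.
The weights sum to 7/12.
So P(the ruby in chest 2 | the guide opened chest 3) = (1/3) / (7/12) = 4/7.

4/7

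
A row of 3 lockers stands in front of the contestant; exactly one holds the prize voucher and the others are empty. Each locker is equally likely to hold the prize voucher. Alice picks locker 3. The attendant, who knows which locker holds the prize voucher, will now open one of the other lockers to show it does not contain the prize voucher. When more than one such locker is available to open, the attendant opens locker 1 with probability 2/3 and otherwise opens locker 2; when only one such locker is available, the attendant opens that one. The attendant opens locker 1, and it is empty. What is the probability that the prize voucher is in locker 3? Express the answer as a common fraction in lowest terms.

Condition on the true location of the prize voucher.
If it is in locker 1 (prior 1/3): the attendant opened locker 1, so this case is ruled out; weight (1/3)·0 = 0.
If it is in locker 2 (prior 1/3): only locker 1 is available, probability 1; weight (1/3)·1 = 1/3.
If it is in locker 3 (prior 1/3): locker 1 is available, opened with probability 2/3; weight (1/3)·(2/3) = 2/9.
The weights sum to 5/9.
So P(the prize voucher in locker 3 | the attendant opened locker 1) = (2/9) / (5/9) = 2/5.

2/5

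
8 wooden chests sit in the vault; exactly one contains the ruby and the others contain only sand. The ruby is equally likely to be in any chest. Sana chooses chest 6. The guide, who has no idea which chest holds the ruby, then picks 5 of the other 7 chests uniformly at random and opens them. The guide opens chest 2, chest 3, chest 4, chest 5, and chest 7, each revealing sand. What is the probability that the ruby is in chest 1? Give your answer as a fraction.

Condition on the true location of the ruby.
If it is in any of chests 1, 6, and 8 (prior 1/8 each): the guide picks exactly this set with probability 1/21 regardless, and none is the prize; weight (1/8)·(1/21) = 1/168 each.
If it is in any of chests 2, 3, 4, 5, and 7 (prior 1/8 each): that chest was opened and seen not to hold the prize — ruled out; weight (1/8)·0 = 0 each.
The weights sum to 1/56.
So P(the ruby in chest 1 | the guide opened chest 2, chest 3, chest 4, chest 5, and chest 7) = (1/168) / (1/56) = 1/3.

1/3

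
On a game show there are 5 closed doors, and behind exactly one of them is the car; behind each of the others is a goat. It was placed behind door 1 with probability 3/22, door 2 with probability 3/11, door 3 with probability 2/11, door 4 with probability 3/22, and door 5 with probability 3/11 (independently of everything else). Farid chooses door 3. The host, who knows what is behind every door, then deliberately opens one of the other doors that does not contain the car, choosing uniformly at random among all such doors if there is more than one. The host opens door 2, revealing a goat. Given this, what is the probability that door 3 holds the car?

1/5

Consider each possible location of the car in turn.
If it is behind either of doors 1 and 4 (prior 3/22 each): the host has 3 equally likely choices, so probability 1/3; weight (3/22)·(1/3) = 1/22 each.
If it is behind door 2 (prior 3/11): the host opened door 2, so this case is ruled out; weight (3/11)·0 = 0.
If it is behind door 3 (prior 2/11): the host has 4 equally likely choices, so probability 1/4; weight (2/11)·(1/4) = 1/22.
If it is behind door 5 (prior 3/11): the host has 3 equally likely choices, so probability 1/3; weight (3/11)·(1/3) = 1/11.
The weights sum to 5/22.
So P(the car behind door 3 | the host opened door 2) = (1/22) / (5/22) = 1/5.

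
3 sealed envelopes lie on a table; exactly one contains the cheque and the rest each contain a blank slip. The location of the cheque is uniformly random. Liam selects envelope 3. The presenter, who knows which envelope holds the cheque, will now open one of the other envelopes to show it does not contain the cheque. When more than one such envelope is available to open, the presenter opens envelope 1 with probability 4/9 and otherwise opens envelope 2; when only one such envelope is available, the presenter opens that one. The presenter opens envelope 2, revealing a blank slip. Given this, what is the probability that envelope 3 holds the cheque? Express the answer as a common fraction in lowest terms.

5/14

Condition on the true location of the cheque.
If it is in envelope 1 (prior 1/3): only envelope 2 is available, probability 1; weight (1/3)·1 = 1/3.
If it is in envelope 2 (prior 1/3): the presenter opened envelope 2, so this case is ruled out; weight (1/3)·0 = 0.
If it is in envelope 3 (prior 1/3): envelope 1 is available but not opened, probability 5/9; weight (1/3)·(5/9) = 5/27.
The weights sum to 14/27.
So P(the cheque in envelope 3 | the presenter opened envelope 2) = (5/27) / (14/27) = 5/14.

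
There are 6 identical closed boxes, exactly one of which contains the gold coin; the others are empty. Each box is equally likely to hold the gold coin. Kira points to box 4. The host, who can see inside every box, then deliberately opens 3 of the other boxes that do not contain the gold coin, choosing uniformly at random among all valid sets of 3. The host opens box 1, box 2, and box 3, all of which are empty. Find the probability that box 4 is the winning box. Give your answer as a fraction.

Apply Bayes' rule, conditioning on where the gold coin actually is.
If it is in any of boxes 1, 2, and 3 (prior 1/6 each): that box was opened and seen not to hold the prize — ruled out; weight (1/6)·0 = 0 each.
If it is in box 4 (prior 1/6): the host has 10 equally likely choices, so probability 1/10; weight (1/6)·(1/10) = 1/60.
If it is in either of boxes 5 and 6 (prior 1/6 each): the host has 4 equally likely choices, so probability 1/4; weight (1/6)·(1/4) = 1/24 each.
The weights sum to 1/10.
So P(the gold coin in box 4 | the host opened box 1, box 2, and box 3) = (1/60) / (1/10) = 1/6.

1/6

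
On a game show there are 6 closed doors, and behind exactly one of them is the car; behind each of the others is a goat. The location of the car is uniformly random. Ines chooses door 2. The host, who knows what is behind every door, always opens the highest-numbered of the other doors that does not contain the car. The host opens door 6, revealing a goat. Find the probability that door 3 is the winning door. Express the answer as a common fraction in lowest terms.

1/5

Condition on the true location of the car.
If it is behind any of doors 1, 2, 3, 4, and 5 (prior 1/6 each): door 6 is the highest-numbered option available, probability 1; weight (1/6)·1 = 1/6 each.
If it is behind door 6 (prior 1/6): the host opened door 6, so this case is ruled out; weight (1/6)·0 = 0.
The weights sum to 5/6.
So P(the car behind door 3 | the host opened door 6) = (1/6) / (5/6) = 1/5.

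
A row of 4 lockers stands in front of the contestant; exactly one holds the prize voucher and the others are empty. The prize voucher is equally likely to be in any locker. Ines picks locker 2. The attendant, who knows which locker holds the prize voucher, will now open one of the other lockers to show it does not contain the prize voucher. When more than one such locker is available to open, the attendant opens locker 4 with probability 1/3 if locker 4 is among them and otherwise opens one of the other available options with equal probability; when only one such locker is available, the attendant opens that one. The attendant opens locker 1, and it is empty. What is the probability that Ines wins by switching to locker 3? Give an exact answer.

Consider each possible location of the prize voucher in turn.
If it is in locker 1 (prior 1/4): the attendant opened locker 1, so this case is ruled out; weight (1/4)·0 = 0.
If it is in locker 2 (prior 1/4): locker 4 is available but not opened; locker 1 gets probability (1 − 1/3)/2 = 1/3; weight (1/4)·(1/3) = 1/12.
If it is in locker 3 (prior 1/4): locker 4 is available but not opened, probability 2/3; weight (1/4)·(2/3) = 1/6.
If it is in locker 4 (prior 1/4): locker 4 holds the prize so is unavailable; the attendant chooses uniformly among the 2 others, probability 1/2; weight (1/4)·(1/2) = 1/8.
The weights sum to 3/8.
So P(the prize voucher in locker 3 | the attendant opened locker 1) = (1/6) / (3/8) = 4/9.

4/9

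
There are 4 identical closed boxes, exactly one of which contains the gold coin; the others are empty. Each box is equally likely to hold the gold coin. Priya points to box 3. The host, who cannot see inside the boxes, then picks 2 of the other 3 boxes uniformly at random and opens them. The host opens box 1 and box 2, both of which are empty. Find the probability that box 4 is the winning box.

1/2

Because the host chose which boxes to open without knowing where the gold coin is, the choice is independent of the prize location. Learning that none of the 2 opened boxes holds the gold coin simply rules out those 2 locations and leaves the remaining 2 boxes still equally likely by symmetry.
So P(the gold coin in box 4) = 1/2.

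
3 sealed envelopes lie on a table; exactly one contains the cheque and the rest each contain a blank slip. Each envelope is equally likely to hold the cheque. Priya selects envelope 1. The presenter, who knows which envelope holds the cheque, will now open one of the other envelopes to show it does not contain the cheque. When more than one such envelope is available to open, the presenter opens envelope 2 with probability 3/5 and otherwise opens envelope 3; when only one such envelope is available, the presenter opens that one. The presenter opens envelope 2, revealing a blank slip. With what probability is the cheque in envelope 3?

5/8

Consider each possible location of the cheque in turn.
If it is in envelope 1 (prior 1/3): envelope 2 is available, opened with probability 3/5; weight (1/3)·(3/5) = 1/5.
If it is in envelope 2 (prior 1/3): the presenter opened envelope 2, so this case is ruled out; weight (1/3)·0 = 0.
If it is in envelope 3 (prior 1/3): only envelope 2 is available, probability 1; weight (1/3)·1 = 1/3.
The weights sum to 8/15.
So P(the cheque in envelope 3 | the presenter opened envelope 2) = (1/3) / (8/15) = 5/8.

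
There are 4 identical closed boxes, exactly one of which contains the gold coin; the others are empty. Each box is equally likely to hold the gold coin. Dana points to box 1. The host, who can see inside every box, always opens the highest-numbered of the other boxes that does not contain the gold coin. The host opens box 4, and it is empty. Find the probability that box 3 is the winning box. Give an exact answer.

Condition on the true location of the gold coin.
If it is in any of boxes 1, 2, and 3 (prior 1/4 each): box 4 is the highest-numbered option available, probability 1; weight (1/4)·1 = 1/4 each.
If it is in box 4 (prior 1/4): the host opened box 4, so this case is ruled out; weight (1/4)·0 = 0.
The weights sum to 3/4.
So P(the gold coin in box 3 | the host opened box 4) = (1/4) / (3/4) = 1/3.

1/3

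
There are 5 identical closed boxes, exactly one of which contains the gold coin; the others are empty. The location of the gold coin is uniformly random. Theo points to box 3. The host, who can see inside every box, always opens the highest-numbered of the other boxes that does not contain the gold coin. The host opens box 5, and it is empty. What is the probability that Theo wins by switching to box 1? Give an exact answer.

1/4

Apply Bayes' rule, conditioning on where the gold coin actually is.
If it is in any of boxes 1, 2, 3, and 4 (prior 1/5 each): box 5 is the highest-numbered option available, probability 1; weight (1/5)·1 = 1/5 each.
If it is in box 5 (prior 1/5): the host opened box 5, so this case is ruled out; weight (1/5)·0 = 0.
The weights sum to 4/5.
So P(the gold coin in box 1 | the host opened box 5) = (1/5) / (4/5) = 1/4.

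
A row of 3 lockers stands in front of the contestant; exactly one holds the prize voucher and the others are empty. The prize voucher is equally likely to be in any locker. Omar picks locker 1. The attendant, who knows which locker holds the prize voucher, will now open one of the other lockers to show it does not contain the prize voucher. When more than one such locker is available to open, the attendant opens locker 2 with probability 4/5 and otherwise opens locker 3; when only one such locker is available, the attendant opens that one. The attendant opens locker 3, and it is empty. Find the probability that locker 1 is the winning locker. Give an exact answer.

1/6

Condition on the true location of the prize voucher.
If it is in locker 1 (prior 1/3): locker 2 is available but not opened, probability 1/5; weight (1/3)·(1/5) = 1/15.
If it is in locker 2 (prior 1/3): only locker 3 is available, probability 1; weight (1/3)·1 = 1/3.
If it is in locker 3 (prior 1/3): the attendant opened locker 3, so this case is ruled out; weight (1/3)·0 = 0.
The weights sum to 2/5.
So P(the prize voucher in locker 1 | the attendant opened locker 3) = (1/15) / (2/5) = 1/6.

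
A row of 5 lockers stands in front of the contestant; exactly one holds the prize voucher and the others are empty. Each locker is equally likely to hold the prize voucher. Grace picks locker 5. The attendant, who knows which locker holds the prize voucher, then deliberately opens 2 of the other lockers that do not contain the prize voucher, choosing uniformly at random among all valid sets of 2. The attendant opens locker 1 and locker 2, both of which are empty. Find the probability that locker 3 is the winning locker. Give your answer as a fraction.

2/5

Consider each possible location of the prize voucher in turn.
If it is in either of lockers 1 and 2 (prior 1/5 each): that locker was opened and seen not to hold the prize — ruled out; weight (1/5)·0 = 0 each.
If it is in either of lockers 3 and 4 (prior 1/5 each): the attendant has 3 equally likely choices, so probability 1/3; weight (1/5)·(1/3) = 1/15 each.
If it is in locker 5 (prior 1/5): the attendant has 6 equally likely choices, so probability 1/6; weight (1/5)·(1/6) = 1/30.
The weights sum to 1/6.
So P(the prize voucher in locker 3 | the attendant opened locker 1 and locker 2) = (1/15) / (1/6) = 2/5.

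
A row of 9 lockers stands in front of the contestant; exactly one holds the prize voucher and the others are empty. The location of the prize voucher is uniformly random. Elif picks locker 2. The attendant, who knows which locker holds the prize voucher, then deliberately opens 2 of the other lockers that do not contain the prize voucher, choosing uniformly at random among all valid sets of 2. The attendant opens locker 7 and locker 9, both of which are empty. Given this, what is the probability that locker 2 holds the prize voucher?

1/9

Condition on the true location of the prize voucher.
If it is in any of lockers 1, 3, 4, 5, 6, and 8 (prior 1/9 each): the attendant has 21 equally likely choices, so probability 1/21; weight (1/9)·(1/21) = 1/189 each.
If it is in locker 2 (prior 1/9): the attendant has 28 equally likely choices, so probability 1/28; weight (1/9)·(1/28) = 1/252.
If it is in either of lockers 7 and 9 (prior 1/9 each): that locker was opened and seen not to hold the prize — ruled out; weight (1/9)·0 = 0 each.
The weights sum to 1/28.
So P(the prize voucher in locker 2 | the attendant opened locker 7 and locker 9) = (1/252) / (1/28) = 1/9.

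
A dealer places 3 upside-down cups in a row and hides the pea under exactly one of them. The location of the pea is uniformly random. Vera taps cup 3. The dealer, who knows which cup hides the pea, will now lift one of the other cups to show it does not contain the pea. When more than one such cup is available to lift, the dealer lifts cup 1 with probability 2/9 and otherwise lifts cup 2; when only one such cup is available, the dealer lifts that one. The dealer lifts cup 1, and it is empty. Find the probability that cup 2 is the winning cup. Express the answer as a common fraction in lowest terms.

Condition on the true location of the pea.
If it is under cup 1 (prior 1/3): the dealer opened cup 1, so this case is ruled out; weight (1/3)·0 = 0.
If it is under cup 2 (prior 1/3): only cup 1 is available, probability 1; weight (1/3)·1 = 1/3.
If it is under cup 3 (prior 1/3): cup 1 is available, opened with probability 2/9; weight (1/3)·(2/9) = 2/27.
The weights sum to 11/27.
So P(the pea under cup 2 | the dealer opened cup 1) = (1/3) / (11/27) = 9/11.

9/11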